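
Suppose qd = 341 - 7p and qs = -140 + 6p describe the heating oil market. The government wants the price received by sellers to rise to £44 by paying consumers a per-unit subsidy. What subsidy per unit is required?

At a seller price of 44, quantity supplied is -140 + 6·44 = 124.
Buyers absorb 124 only when they pay pb with 341 − 7·pb = 124, i.e. pb = 31.
s = ps − pb = 44 − 31 = 13.

Required subsidy s = £13 per unit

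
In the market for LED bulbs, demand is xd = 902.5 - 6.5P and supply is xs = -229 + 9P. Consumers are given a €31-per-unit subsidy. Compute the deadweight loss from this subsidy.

Pre-subsidy: 902.5 - 6.5P = -229 + 9P gives P* = 73, x* = 428.
With the rebate, buyers effectively pay Pb = Ps − 31, where Ps is the price sellers receive.
Demand in terms of Ps becomes xd = 902.5 − 6.5(Ps − 31) = 1104 - 6.5Ps. Setting this equal to supply: 1104 - 6.5Ps = -229 + 9Ps, so Ps = 86.
Buyers pay Pb = 86 − 31 = 55; x' = -229 + 9·86 = 545.
The subsidy expands output by 545 − 428 = 117 past the efficient level; on those units the gap between marginal cost and willingness to pay runs from 0 up to 31.
DWL = ½ × 31 × 117 = 1813.5.

Deadweight loss = €1813.5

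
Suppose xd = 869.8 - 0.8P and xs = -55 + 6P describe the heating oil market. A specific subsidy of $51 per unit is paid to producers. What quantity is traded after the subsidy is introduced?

x' = 797

Pre-subsidy: 869.8 - 0.8P = -55 + 6P gives P* = 136, x* = 761.
With the subsidy, sellers receive Ps = Pb + 51 for each unit, where Pb is the price buyers pay.
Supply in terms of Pb becomes xs = -55 + 6(Pb + 51) = 251 + 6Pb. Setting this equal to demand: 869.8 - 0.8Pb = 251 + 6Pb, so Pb = 91.
Sellers receive Ps = 91 + 51 = 142; x' = 869.8 − 0.8·91 = 797.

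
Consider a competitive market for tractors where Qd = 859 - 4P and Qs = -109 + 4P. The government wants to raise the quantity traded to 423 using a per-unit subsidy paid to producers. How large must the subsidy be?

At Q = 423, invert demand for the buyer price: Pb = (859 − 423)/4 = 109; invert supply for the seller price: Ps = (423 − (-109))/4 = 133.
The subsidy must fill the gap: s = Ps − Pb = 133 − 109 = 24.

Required subsidy s = 24 per unit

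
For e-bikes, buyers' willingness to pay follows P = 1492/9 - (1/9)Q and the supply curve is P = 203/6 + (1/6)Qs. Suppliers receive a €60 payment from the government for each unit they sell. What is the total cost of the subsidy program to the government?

Pre-subsidy: 1492/9 - (1/9)Q = 203/6 + (1/6)Q gives Q* = 475 and P* = 113.
With the subsidy, sellers receive Ps = Pb + 60 for each unit, where Pb is the price buyers pay.
On the curves, Pb = 1492/9 - (1/9)Q and Ps = 203/6 + (1/6)Q; the wedge Ps − Pb = 60 gives 203/6 + (1/6)Q − (1492/9 - (1/9)Q) = 60, so Q' = 691.
Then Pb = 1492/9 − (1/9)·691 = 89 and Ps = 203/6 + (1/6)·691 = 149.
Government outlay = subsidy × quantity = 60 × 691 = 41460.

Government cost = €41460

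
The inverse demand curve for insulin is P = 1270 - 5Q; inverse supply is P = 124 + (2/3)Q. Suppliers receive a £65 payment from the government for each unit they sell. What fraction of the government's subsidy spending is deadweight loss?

DWL / government spending = 65/2422

Pre-subsidy: 1270 - 5Q = 124 + (2/3)Q gives Q* = 3438/17 and P* = 4400/17.
With the subsidy, sellers receive Ps = Pb + 65 for each unit, where Pb is the price buyers pay.
On the curves, Pb = 1270 - 5Q and Ps = 124 + (2/3)Q; the wedge Ps − Pb = 65 gives 124 + (2/3)Q − (1270 - 5Q) = 65, so Q' = 3633/17.
Then Pb = 1270 − 5·(3633/17) = 3425/17 and Ps = 124 + (2/3)·(3633/17) = 4530/17.
ΔCS = ½(3438/17 + 3633/17)(4400/17 − 3425/17) = 6894225/578; ΔPS = ½(3438/17 + 3633/17)(4530/17 − 4400/17) = 459615/289.
Government spending = 65 × 3633/17 = 236145/17.
DWL = ½ × 65 × (3633/17 − 3438/17) = 12675/34; fraction = (12675/34) / (236145/17) = 65/2422.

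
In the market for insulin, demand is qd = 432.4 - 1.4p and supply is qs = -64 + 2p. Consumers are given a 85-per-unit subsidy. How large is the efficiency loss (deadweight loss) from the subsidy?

Pre-subsidy: 432.4 - 1.4p = -64 + 2p gives p* = 146, q* = 228.
With the rebate, buyers effectively pay pb = ps − 85, where ps is the price sellers receive.
Demand in terms of ps becomes qd = 432.4 − 1.4(ps − 85) = 551.4 - 1.4ps. Setting this equal to supply: 551.4 - 1.4ps = -64 + 2ps, so ps = 181.
Buyers pay pb = 181 − 85 = 96; q' = -64 + 2·181 = 298.
The subsidy expands output by 298 − 228 = 70 past the efficient level; on those units the gap between marginal cost and willingness to pay runs from 0 up to 85.
DWL = ½ × 85 × 70 = 2975.

Deadweight loss = 2975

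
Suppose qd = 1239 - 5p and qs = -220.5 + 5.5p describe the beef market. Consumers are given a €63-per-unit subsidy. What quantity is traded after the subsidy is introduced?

Pre-subsidy: 1239 - 5p = -220.5 + 5.5p gives p* = 139, q* = 544.
With the rebate, buyers effectively pay pb = ps − 63, where ps is the price sellers receive.
Demand in terms of ps becomes qd = 1239 − 5(ps − 63) = 1554 - 5ps. Setting this equal to supply: 1554 - 5ps = -220.5 + 5.5ps, so ps = 169.
Buyers pay pb = 169 − 63 = 106; q' = -220.5 + 5.5·169 = 709.

q' = 709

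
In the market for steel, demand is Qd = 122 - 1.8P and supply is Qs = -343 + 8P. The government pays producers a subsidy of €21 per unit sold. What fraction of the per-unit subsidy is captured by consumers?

Consumer share = 40/49

Pre-subsidy: 122 - 1.8P = -343 + 8P gives P* = 2325/49, Q* = 1793/49.
With the subsidy, sellers receive Ps = Pb + 21 for each unit, where Pb is the price buyers pay.
Supply in terms of Pb becomes Qs = -343 + 8(Pb + 21) = -175 + 8Pb. Setting this equal to demand: 122 - 1.8Pb = -175 + 8Pb, so Pb = 1485/49.
Sellers receive Ps = 1485/49 + 21 = 2514/49; Q' = 122 − 1.8·(1485/49) = 3305/49.
Buyers' price falls by P* − Pb = 2325/49 − 1485/49 = 120/7; sellers' price rises by Ps − P* = 2514/49 − 2325/49 = 27/7.
So consumers capture (120/7)/21 = 40/49 of each unit of subsidy.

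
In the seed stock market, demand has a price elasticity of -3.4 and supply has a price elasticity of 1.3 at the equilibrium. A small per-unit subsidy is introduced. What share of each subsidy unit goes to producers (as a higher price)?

Producer share = 34/47

For a small subsidy around the equilibrium, the benefit split depends on the relative slopes, which at a point are proportional to the elasticities.
Buyer share = εs/(εs + |εd|) = 1.3/(1.3 + 3.4) = 13/47; seller share = |εd|/(εs + |εd|) = 34/47.
So producers capture 34/47 of the subsidy.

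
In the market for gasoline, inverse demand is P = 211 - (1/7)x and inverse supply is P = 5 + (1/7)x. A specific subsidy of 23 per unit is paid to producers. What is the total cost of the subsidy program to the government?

Government cost = 18434.5

Pre-subsidy: 211 - (1/7)x = 5 + (1/7)x gives x* = 721 and P* = 108.
With the subsidy, sellers receive Ps = Pb + 23 for each unit, where Pb is the price buyers pay.
On the curves, Pb = 211 - (1/7)x and Ps = 5 + (1/7)x; the wedge Ps − Pb = 23 gives 5 + (1/7)x − (211 - (1/7)x) = 23, so x' = 801.5.
Then Pb = 211 − (1/7)·801.5 = 96.5 and Ps = 5 + (1/7)·801.5 = 119.5.
Government outlay = subsidy × quantity = 23 × 801.5 = 18434.5.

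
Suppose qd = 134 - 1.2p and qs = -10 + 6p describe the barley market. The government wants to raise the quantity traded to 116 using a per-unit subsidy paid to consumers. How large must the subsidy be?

Required subsidy s = 6 per unit

At q = 116, invert demand for the buyer price: pb = (134 − 116)/1.2 = 15; invert supply for the seller price: ps = (116 − (-10))/6 = 21.
The subsidy must fill the gap: s = ps − pb = 21 − 15 = 6.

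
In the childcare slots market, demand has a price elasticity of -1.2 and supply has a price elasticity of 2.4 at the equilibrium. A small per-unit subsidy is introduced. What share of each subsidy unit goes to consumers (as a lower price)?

For a small subsidy around the equilibrium, the benefit split depends on the relative slopes, which at a point are proportional to the elasticities.
Buyer share = εs/(εs + |εd|) = 2.4/(2.4 + 1.2) = 2/3; seller share = |εd|/(εs + |εd|) = 1/3.

Consumer share = 2/3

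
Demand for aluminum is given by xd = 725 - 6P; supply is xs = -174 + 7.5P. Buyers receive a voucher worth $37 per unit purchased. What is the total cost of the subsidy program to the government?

Pre-subsidy: 725 - 6P = -174 + 7.5P gives P* = 1798/27, x* = 2929/9.
With the rebate, buyers effectively pay Pb = Ps − 37, where Ps is the price sellers receive.
Demand in terms of Ps becomes xd = 725 − 6(Ps − 37) = 947 - 6Ps. Setting this equal to supply: 947 - 6Ps = -174 + 7.5Ps, so Ps = 2242/27.
Buyers pay Pb = 2242/27 − 37 = 1243/27; x' = -174 + 7.5·(2242/27) = 4039/9.
Government outlay = subsidy × quantity = 37 × 4039/9 = 149443/9.

Government cost = 149443/9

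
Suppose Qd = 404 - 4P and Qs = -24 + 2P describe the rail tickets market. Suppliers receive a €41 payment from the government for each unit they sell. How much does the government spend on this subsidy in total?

Pre-subsidy: 404 - 4P = -24 + 2P gives P* = 214/3, Q* = 356/3.
With the subsidy, sellers receive Ps = Pb + 41 for each unit, where Pb is the price buyers pay.
Supply in terms of Pb becomes Qs = -24 + 2(Pb + 41) = 58 + 2Pb. Setting this equal to demand: 404 - 4Pb = 58 + 2Pb, so Pb = 173/3.
Sellers receive Ps = 173/3 + 41 = 296/3; Q' = 404 − 4·(173/3) = 520/3.
Government outlay = subsidy × quantity = 41 × 520/3 = 21320/3.

Government cost = 21320/3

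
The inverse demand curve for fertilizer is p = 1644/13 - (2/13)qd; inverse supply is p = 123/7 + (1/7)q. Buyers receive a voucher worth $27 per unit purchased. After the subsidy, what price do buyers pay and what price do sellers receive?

Pre-subsidy: 1644/13 - (2/13)q = 123/7 + (1/7)q gives q* = 367 and p* = 70.
With the rebate, buyers effectively pay pb = ps − 27, where ps is the price sellers receive.
On the curves, pb = 1644/13 - (2/13)q and ps = 123/7 + (1/7)q; the wedge ps − pb = 27 gives 123/7 + (1/7)q − (1644/13 - (2/13)q) = 27, so q' = 458.
Then pb = 1644/13 − (2/13)·458 = 56 and ps = 123/7 + (1/7)·458 = 83.

Buyers pay $56; sellers receive $83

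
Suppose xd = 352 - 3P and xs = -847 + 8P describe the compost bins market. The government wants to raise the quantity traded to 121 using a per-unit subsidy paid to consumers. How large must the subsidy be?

At x = 121, invert demand for the buyer price: Pb = (352 − 121)/3 = 77; invert supply for the seller price: Ps = (121 − (-847))/8 = 121.
The subsidy must fill the gap: s = Ps − Pb = 121 − 77 = 44.

Required subsidy s = 44 per unit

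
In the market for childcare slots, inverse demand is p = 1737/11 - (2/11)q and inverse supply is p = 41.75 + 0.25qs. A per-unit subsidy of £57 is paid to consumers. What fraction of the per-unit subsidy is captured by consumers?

Consumer share = 8/19

Pre-subsidy: 1737/11 - (2/11)q = 41.75 + 0.25q gives q* = 269 and p* = 109.
With the rebate, buyers effectively pay pb = ps − 57, where ps is the price sellers receive.
On the curves, pb = 1737/11 - (2/11)q and ps = 41.75 + 0.25q; the wedge ps − pb = 57 gives 41.75 + 0.25q − (1737/11 - (2/11)q) = 57, so q' = 401.
Then pb = 1737/11 − (2/11)·401 = 85 and ps = 41.75 + 0.25·401 = 142.
Buyers' price falls by p* − pb = 109 − 85 = 24; sellers' price rises by ps − p* = 142 − 109 = 33.
So consumers capture 24/57 = 8/19 of each unit of subsidy.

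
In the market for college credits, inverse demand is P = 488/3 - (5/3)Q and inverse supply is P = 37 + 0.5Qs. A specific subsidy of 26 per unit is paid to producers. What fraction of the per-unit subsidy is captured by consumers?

Consumer share = 10/13

Pre-subsidy: 488/3 - (5/3)Q = 37 + 0.5Q gives Q* = 58 and P* = 66.
With the subsidy, sellers receive Ps = Pb + 26 for each unit, where Pb is the price buyers pay.
On the curves, Pb = 488/3 - (5/3)Q and Ps = 37 + 0.5Q; the wedge Ps − Pb = 26 gives 37 + 0.5Q − (488/3 - (5/3)Q) = 26, so Q' = 70.
Then Pb = 488/3 − (5/3)·70 = 46 and Ps = 37 + 0.5·70 = 72.
Buyers' price falls by P* − Pb = 66 − 46 = 20; sellers' price rises by Ps − P* = 72 − 66 = 6.
So consumers capture 20/26 = 10/13 of each unit of subsidy.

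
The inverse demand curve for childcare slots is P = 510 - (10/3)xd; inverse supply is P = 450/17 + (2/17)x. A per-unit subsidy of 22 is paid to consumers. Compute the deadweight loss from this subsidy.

Deadweight loss = 70.125

Pre-subsidy: 510 - (10/3)x = 450/17 + (2/17)x gives x* = 6165/44 and P* = 945/22.
With the rebate, buyers effectively pay Pb = Ps − 22, where Ps is the price sellers receive.
On the curves, Pb = 510 - (10/3)x and Ps = 450/17 + (2/17)x; the wedge Ps − Pb = 22 gives 450/17 + (2/17)x − (510 - (10/3)x) = 22, so x' = 12891/88.
Then Pb = 510 − (10/3)·(12891/88) = 955/44 and Ps = 450/17 + (2/17)·(12891/88) = 1923/44.
The subsidy expands output by 12891/88 − 6165/44 = 6.375 past the efficient level; on those units the gap between marginal cost and willingness to pay runs from 0 up to 22.
DWL = ½ × 22 × 6.375 = 70.125.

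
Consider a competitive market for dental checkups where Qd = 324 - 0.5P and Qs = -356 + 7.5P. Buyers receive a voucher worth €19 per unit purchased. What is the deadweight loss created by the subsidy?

Pre-subsidy: 324 - 0.5P = -356 + 7.5P gives P* = 85, Q* = 281.5.
With the rebate, buyers effectively pay Pb = Ps − 19, where Ps is the price sellers receive.
Demand in terms of Ps becomes Qd = 324 − 0.5(Ps − 19) = 333.5 - 0.5Ps. Setting this equal to supply: 333.5 - 0.5Ps = -356 + 7.5Ps, so Ps = 86.1875.
Buyers pay Pb = 86.1875 − 19 = 67.1875; Q' = -356 + 7.5·86.1875 = 290.40625.
The subsidy expands output by 290.40625 − 281.5 = 8.90625 past the efficient level; on those units the gap between marginal cost and willingness to pay runs from 0 up to 19.
DWL = ½ × 19 × 8.90625 = 84.609375.

Deadweight loss = €84.609375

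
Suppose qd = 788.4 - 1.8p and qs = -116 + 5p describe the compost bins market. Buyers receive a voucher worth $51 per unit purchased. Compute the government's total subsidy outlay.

Pre-subsidy: 788.4 - 1.8p = -116 + 5p gives p* = 133, q* = 549.
With the rebate, buyers effectively pay pb = ps − 51, where ps is the price sellers receive.
Demand in terms of ps becomes qd = 788.4 − 1.8(ps − 51) = 880.2 - 1.8ps. Setting this equal to supply: 880.2 - 1.8ps = -116 + 5ps, so ps = 146.5.
Buyers pay pb = 146.5 − 51 = 95.5; q' = -116 + 5·146.5 = 616.5.
Government outlay = subsidy × quantity = 51 × 616.5 = 31441.5.

Government cost = $31441.5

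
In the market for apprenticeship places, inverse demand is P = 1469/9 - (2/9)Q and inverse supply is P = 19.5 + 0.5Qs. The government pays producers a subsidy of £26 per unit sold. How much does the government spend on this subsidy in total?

Government cost = £6110

Pre-subsidy: 1469/9 - (2/9)Q = 19.5 + 0.5Q gives Q* = 199 and P* = 119.
With the subsidy, sellers receive Ps = Pb + 26 for each unit, where Pb is the price buyers pay.
On the curves, Pb = 1469/9 - (2/9)Q and Ps = 19.5 + 0.5Q; the wedge Ps − Pb = 26 gives 19.5 + 0.5Q − (1469/9 - (2/9)Q) = 26, so Q' = 235.
Then Pb = 1469/9 − (2/9)·235 = 111 and Ps = 19.5 + 0.5·235 = 137.
Government outlay = subsidy × quantity = 26 × 235 = 6110.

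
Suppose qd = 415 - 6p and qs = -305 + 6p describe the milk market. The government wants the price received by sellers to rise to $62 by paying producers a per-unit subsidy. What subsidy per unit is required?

At a seller price of 62, quantity supplied is -305 + 6·62 = 67.
Buyers absorb 67 only when they pay pb with 415 − 6·pb = 67, i.e. pb = 58.
s = ps − pb = 62 − 58 = 4.

Required subsidy s = $4 per unit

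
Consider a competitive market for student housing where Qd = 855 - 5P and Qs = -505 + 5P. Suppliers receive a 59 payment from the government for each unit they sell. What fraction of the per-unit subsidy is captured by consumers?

Consumer share = 0.5

Pre-subsidy: 855 - 5P = -505 + 5P gives P* = 136, Q* = 175.
With the subsidy, sellers receive Ps = Pb + 59 for each unit, where Pb is the price buyers pay.
Supply in terms of Pb becomes Qs = -505 + 5(Pb + 59) = -210 + 5Pb. Setting this equal to demand: 855 - 5Pb = -210 + 5Pb, so Pb = 106.5.
Sellers receive Ps = 106.5 + 59 = 165.5; Q' = 855 − 5·106.5 = 322.5.
Buyers' price falls by P* − Pb = 136 − 106.5 = 29.5; sellers' price rises by Ps − P* = 165.5 − 136 = 29.5.
So consumers capture 29.5/59 = 0.5 of each unit of subsidy.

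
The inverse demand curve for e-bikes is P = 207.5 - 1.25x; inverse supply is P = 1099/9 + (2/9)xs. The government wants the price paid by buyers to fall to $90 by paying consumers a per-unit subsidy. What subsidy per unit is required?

At a buyer price of 90, quantity demanded is 166 − 0.8·90 = 94.
Sellers supply 94 only when they receive Ps = 1099/9 + (2/9)·94 = 143.
s = Ps − Pb = 143 − 90 = 53.

Required subsidy s = $53 per unit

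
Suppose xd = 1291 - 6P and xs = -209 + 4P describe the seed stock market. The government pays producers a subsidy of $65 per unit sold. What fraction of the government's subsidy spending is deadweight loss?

Pre-subsidy: 1291 - 6P = -209 + 4P gives P* = 150, x* = 391.
With the subsidy, sellers receive Ps = Pb + 65 for each unit, where Pb is the price buyers pay.
Supply in terms of Pb becomes xs = -209 + 4(Pb + 65) = 51 + 4Pb. Setting this equal to demand: 1291 - 6Pb = 51 + 4Pb, so Pb = 124.
Sellers receive Ps = 124 + 65 = 189; x' = 1291 − 6·124 = 547.
ΔCS = ½(391 + 547)(150 − 124) = 12194; ΔPS = ½(391 + 547)(189 − 150) = 18291.
Government spending = 65 × 547 = 35555.
DWL = ½ × 65 × (547 − 391) = 5070; fraction = 5070 / 35555 = 78/547.

DWL / government spending = 78/547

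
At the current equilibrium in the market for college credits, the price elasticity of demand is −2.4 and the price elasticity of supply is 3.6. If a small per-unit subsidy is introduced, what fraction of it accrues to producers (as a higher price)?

For a small subsidy around the equilibrium, the benefit split depends on the relative slopes, which at a point are proportional to the elasticities.
Buyer share = εs/(εs + |εd|) = 3.6/(3.6 + 2.4) = 0.6; seller share = |εd|/(εs + |εd|) = 0.4.
So producers capture 0.4 of the subsidy.

Producer share = 0.4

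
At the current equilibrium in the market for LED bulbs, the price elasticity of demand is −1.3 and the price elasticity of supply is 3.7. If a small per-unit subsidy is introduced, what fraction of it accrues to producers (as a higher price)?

Producer share = 0.26

For a small subsidy around the equilibrium, the benefit split depends on the relative slopes, which at a point are proportional to the elasticities.
Buyer share = εs/(εs + |εd|) = 3.7/(3.7 + 1.3) = 0.74; seller share = |εd|/(εs + |εd|) = 0.26.
So producers capture 0.26 of the subsidy.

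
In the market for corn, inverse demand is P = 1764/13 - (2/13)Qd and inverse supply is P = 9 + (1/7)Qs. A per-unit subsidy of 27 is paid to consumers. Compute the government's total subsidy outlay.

Government cost = 13986

Pre-subsidy: 1764/13 - (2/13)Q = 9 + (1/7)Q gives Q* = 427 and P* = 70.
With the rebate, buyers effectively pay Pb = Ps − 27, where Ps is the price sellers receive.
On the curves, Pb = 1764/13 - (2/13)Q and Ps = 9 + (1/7)Q; the wedge Ps − Pb = 27 gives 9 + (1/7)Q − (1764/13 - (2/13)Q) = 27, so Q' = 518.
Then Pb = 1764/13 − (2/13)·518 = 56 and Ps = 9 + (1/7)·518 = 83.
Government outlay = subsidy × quantity = 27 × 518 = 13986.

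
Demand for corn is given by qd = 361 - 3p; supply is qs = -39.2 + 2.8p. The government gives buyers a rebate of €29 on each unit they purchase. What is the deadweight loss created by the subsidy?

Pre-subsidy: 361 - 3p = -39.2 + 2.8p gives p* = 69, q* = 154.
With the rebate, buyers effectively pay pb = ps − 29, where ps is the price sellers receive.
Demand in terms of ps becomes qd = 361 − 3(ps − 29) = 448 - 3ps. Setting this equal to supply: 448 - 3ps = -39.2 + 2.8ps, so ps = 84.
Buyers pay pb = 84 − 29 = 55; q' = -39.2 + 2.8·84 = 196.
The subsidy expands output by 196 − 154 = 42 past the efficient level; on those units the gap between marginal cost and willingness to pay runs from 0 up to 29.
DWL = ½ × 29 × 42 = 609.

Deadweight loss = €609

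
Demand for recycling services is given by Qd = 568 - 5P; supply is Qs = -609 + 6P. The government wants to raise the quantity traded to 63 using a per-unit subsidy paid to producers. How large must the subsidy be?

At Q = 63, invert demand for the buyer price: Pb = (568 − 63)/5 = 101; invert supply for the seller price: Ps = (63 − (-609))/6 = 112.
The subsidy must fill the gap: s = Ps − Pb = 112 − 101 = 11.

Required subsidy s = 11 per unit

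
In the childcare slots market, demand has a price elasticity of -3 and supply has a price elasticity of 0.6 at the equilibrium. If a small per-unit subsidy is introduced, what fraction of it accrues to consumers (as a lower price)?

For a small subsidy around the equilibrium, the benefit split depends on the relative slopes, which at a point are proportional to the elasticities.
Buyer share = εs/(εs + |εd|) = 0.6/(0.6 + 3) = 1/6; seller share = |εd|/(εs + |εd|) = 5/6.

Consumer share = 1/6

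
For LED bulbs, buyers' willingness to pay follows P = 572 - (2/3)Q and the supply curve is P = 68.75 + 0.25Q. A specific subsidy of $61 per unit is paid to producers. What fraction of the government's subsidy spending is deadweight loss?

Pre-subsidy: 572 - (2/3)Q = 68.75 + 0.25Q gives Q* = 549 and P* = 206.
With the subsidy, sellers receive Ps = Pb + 61 for each unit, where Pb is the price buyers pay.
On the curves, Pb = 572 - (2/3)Q and Ps = 68.75 + 0.25Q; the wedge Ps − Pb = 61 gives 68.75 + 0.25Q − (572 - (2/3)Q) = 61, so Q' = 6771/11.
Then Pb = 572 − (2/3)·(6771/11) = 1778/11 and Ps = 68.75 + 0.25·(6771/11) = 2449/11.
ΔCS = ½(549 + 6771/11)(206 − 1778/11) = 3125640/121; ΔPS = ½(549 + 6771/11)(2449/11 − 206) = 1172115/121.
Government spending = 61 × 6771/11 = 413031/11.
DWL = ½ × 61 × (6771/11 − 549) = 22326/11; fraction = (22326/11) / (413031/11) = 2/37.

DWL / government spending = 2/37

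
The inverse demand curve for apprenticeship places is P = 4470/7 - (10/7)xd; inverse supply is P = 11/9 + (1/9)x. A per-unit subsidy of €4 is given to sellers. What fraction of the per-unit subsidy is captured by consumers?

Consumer share = 90/97

Pre-subsidy: 4470/7 - (10/7)x = 11/9 + (1/9)x gives x* = 40153/97 and P* = 4580/97.
With the subsidy, sellers receive Ps = Pb + 4 for each unit, where Pb is the price buyers pay.
On the curves, Pb = 4470/7 - (10/7)x and Ps = 11/9 + (1/9)x; the wedge Ps − Pb = 4 gives 11/9 + (1/9)x − (4470/7 - (10/7)x) = 4, so x' = 40405/97.
Then Pb = 4470/7 − (10/7)·(40405/97) = 4220/97 and Ps = 11/9 + (1/9)·(40405/97) = 4608/97.
Buyers' price falls by P* − Pb = 4580/97 − 4220/97 = 360/97; sellers' price rises by Ps − P* = 4608/97 − 4580/97 = 28/97.
So consumers capture (360/97)/4 = 90/97 of each unit of subsidy.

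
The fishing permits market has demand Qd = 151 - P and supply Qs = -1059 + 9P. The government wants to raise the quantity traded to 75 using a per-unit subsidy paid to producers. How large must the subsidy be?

At Q = 75, invert demand for the buyer price: Pb = (151 − 75)/1 = 76; invert supply for the seller price: Ps = (75 − (-1059))/9 = 126.
The subsidy must fill the gap: s = Ps − Pb = 126 − 76 = 50.

Required subsidy s = 50 per unit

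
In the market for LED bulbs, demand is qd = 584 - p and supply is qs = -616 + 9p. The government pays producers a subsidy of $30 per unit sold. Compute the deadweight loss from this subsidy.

Pre-subsidy: 584 - p = -616 + 9p gives p* = 120, q* = 464.
With the subsidy, sellers receive ps = pb + 30 for each unit, where pb is the price buyers pay.
Supply in terms of pb becomes qs = -616 + 9(pb + 30) = -346 + 9pb. Setting this equal to demand: 584 - pb = -346 + 9pb, so pb = 93.
Sellers receive ps = 93 + 30 = 123; q' = 584 − 1·93 = 491.
The subsidy expands output by 491 − 464 = 27 past the efficient level; on those units the gap between marginal cost and willingness to pay runs from 0 up to 30.
DWL = ½ × 30 × 27 = 405.

Deadweight loss = $405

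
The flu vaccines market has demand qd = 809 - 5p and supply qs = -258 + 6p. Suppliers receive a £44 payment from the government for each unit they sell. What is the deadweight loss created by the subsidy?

Pre-subsidy: 809 - 5p = -258 + 6p gives p* = 97, q* = 324.
With the subsidy, sellers receive ps = pb + 44 for each unit, where pb is the price buyers pay.
Supply in terms of pb becomes qs = -258 + 6(pb + 44) = 6 + 6pb. Setting this equal to demand: 809 - 5pb = 6 + 6pb, so pb = 73.
Sellers receive ps = 73 + 44 = 117; q' = 809 − 5·73 = 444.
The subsidy expands output by 444 − 324 = 120 past the efficient level; on those units the gap between marginal cost and willingness to pay runs from 0 up to 44.
DWL = ½ × 44 × 120 = 2640.

Deadweight loss = £2640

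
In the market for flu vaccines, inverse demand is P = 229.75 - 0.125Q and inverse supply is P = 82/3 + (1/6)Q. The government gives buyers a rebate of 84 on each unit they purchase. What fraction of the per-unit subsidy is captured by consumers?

Pre-subsidy: 229.75 - 0.125Q = 82/3 + (1/6)Q gives Q* = 694 and P* = 143.
With the rebate, buyers effectively pay Pb = Ps − 84, where Ps is the price sellers receive.
On the curves, Pb = 229.75 - 0.125Q and Ps = 82/3 + (1/6)Q; the wedge Ps − Pb = 84 gives 82/3 + (1/6)Q − (229.75 - 0.125Q) = 84, so Q' = 982.
Then Pb = 229.75 − 0.125·982 = 107 and Ps = 82/3 + (1/6)·982 = 191.
Buyers' price falls by P* − Pb = 143 − 107 = 36; sellers' price rises by Ps − P* = 191 − 143 = 48.
So consumers capture 36/84 = 3/7 of each unit of subsidy.

Consumer share = 3/7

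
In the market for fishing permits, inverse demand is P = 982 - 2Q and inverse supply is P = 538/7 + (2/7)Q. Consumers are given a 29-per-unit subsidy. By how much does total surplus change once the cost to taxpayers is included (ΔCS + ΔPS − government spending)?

Pre-subsidy: 982 - 2Q = 538/7 + (2/7)Q gives Q* = 396 and P* = 190.
With the rebate, buyers effectively pay Pb = Ps − 29, where Ps is the price sellers receive.
On the curves, Pb = 982 - 2Q and Ps = 538/7 + (2/7)Q; the wedge Ps − Pb = 29 gives 538/7 + (2/7)Q − (982 - 2Q) = 29, so Q' = 408.6875.
Then Pb = 982 − 2·408.6875 = 164.625 and Ps = 538/7 + (2/7)·408.6875 = 193.625.
ΔCS = ½(396 + 408.6875)(190 − 164.625) = 10209.47265625; ΔPS = ½(396 + 408.6875)(193.625 − 190) = 1458.49609375.
Government spending = 29 × 408.6875 = 11851.9375.
Net change = 10209.47265625 + 1458.49609375 − 11851.9375 = -183.96875. The loss equals the DWL triangle ½·29·12.6875.

Net change in total surplus = -183.96875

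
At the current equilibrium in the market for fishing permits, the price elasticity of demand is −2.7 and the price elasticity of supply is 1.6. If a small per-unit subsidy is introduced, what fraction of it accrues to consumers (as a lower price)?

For a small subsidy around the equilibrium, the benefit split depends on the relative slopes, which at a point are proportional to the elasticities.
Buyer share = εs/(εs + |εd|) = 1.6/(1.6 + 2.7) = 16/43; seller share = |εd|/(εs + |εd|) = 27/43.

Consumer share = 16/43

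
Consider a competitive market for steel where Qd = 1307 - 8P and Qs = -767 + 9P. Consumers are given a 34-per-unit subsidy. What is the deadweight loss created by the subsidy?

Pre-subsidy: 1307 - 8P = -767 + 9P gives P* = 122, Q* = 331.
With the rebate, buyers effectively pay Pb = Ps − 34, where Ps is the price sellers receive.
Demand in terms of Ps becomes Qd = 1307 − 8(Ps − 34) = 1579 - 8Ps. Setting this equal to supply: 1579 - 8Ps = -767 + 9Ps, so Ps = 138.
Buyers pay Pb = 138 − 34 = 104; Q' = -767 + 9·138 = 475.
The subsidy expands output by 475 − 331 = 144 past the efficient level; on those units the gap between marginal cost and willingness to pay runs from 0 up to 34.
DWL = ½ × 34 × 144 = 2448.

Deadweight loss = 2448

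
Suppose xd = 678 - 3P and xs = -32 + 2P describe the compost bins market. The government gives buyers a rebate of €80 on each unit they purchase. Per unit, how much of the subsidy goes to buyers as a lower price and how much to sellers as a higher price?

Buyers gain €32 per unit; sellers gain €48 per unit

Pre-subsidy: 678 - 3P = -32 + 2P gives P* = 142, x* = 252.
With the rebate, buyers effectively pay Pb = Ps − 80, where Ps is the price sellers receive.
Demand in terms of Ps becomes xd = 678 − 3(Ps − 80) = 918 - 3Ps. Setting this equal to supply: 918 - 3Ps = -32 + 2Ps, so Ps = 190.
Buyers pay Pb = 190 − 80 = 110; x' = -32 + 2·190 = 348.
Buyers' price falls by P* − Pb = 142 − 110 = 32; sellers' price rises by Ps − P* = 190 − 142 = 48.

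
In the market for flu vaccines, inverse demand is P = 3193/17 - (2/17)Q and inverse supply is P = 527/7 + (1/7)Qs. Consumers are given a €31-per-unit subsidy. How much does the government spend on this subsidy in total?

Government cost = €17081

Pre-subsidy: 3193/17 - (2/17)Q = 527/7 + (1/7)Q gives Q* = 432 and P* = 137.
With the rebate, buyers effectively pay Pb = Ps − 31, where Ps is the price sellers receive.
On the curves, Pb = 3193/17 - (2/17)Q and Ps = 527/7 + (1/7)Q; the wedge Ps − Pb = 31 gives 527/7 + (1/7)Q − (3193/17 - (2/17)Q) = 31, so Q' = 551.
Then Pb = 3193/17 − (2/17)·551 = 123 and Ps = 527/7 + (1/7)·551 = 154.
Government outlay = subsidy × quantity = 31 × 551 = 17081.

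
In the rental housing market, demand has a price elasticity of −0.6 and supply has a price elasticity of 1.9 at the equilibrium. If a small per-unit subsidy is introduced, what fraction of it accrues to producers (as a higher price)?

For a small subsidy around the equilibrium, the benefit split depends on the relative slopes, which at a point are proportional to the elasticities.
Buyer share = εs/(εs + |εd|) = 1.9/(1.9 + 0.6) = 0.76; seller share = |εd|/(εs + |εd|) = 0.24.
So producers capture 0.24 of the subsidy.

Producer share = 0.24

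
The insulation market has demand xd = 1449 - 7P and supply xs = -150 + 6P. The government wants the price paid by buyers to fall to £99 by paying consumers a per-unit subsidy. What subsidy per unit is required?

At a buyer price of 99, quantity demanded is 1449 − 7·99 = 756.
Sellers supply 756 only when they receive Ps with -150 + 6·Ps = 756, i.e. Ps = 151.
s = Ps − Pb = 151 − 99 = 52.

Required subsidy s = £52 per unit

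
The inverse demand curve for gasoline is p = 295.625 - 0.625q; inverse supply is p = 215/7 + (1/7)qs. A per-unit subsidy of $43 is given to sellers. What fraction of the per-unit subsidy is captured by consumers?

Pre-subsidy: 295.625 - 0.625q = 215/7 + (1/7)q gives q* = 345 and p* = 80.
With the subsidy, sellers receive ps = pb + 43 for each unit, where pb is the price buyers pay.
On the curves, pb = 295.625 - 0.625q and ps = 215/7 + (1/7)q; the wedge ps − pb = 43 gives 215/7 + (1/7)q − (295.625 - 0.625q) = 43, so q' = 401.
Then pb = 295.625 − 0.625·401 = 45 and ps = 215/7 + (1/7)·401 = 88.
Buyers' price falls by p* − pb = 80 − 45 = 35; sellers' price rises by ps − p* = 88 − 80 = 8.
So consumers capture 35/43 = 35/43 of each unit of subsidy.

Consumer share = 35/43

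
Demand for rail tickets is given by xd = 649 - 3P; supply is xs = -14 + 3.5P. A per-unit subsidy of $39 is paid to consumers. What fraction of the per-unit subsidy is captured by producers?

Producer share = 6/13

Pre-subsidy: 649 - 3P = -14 + 3.5P gives P* = 102, x* = 343.
With the rebate, buyers effectively pay Pb = Ps − 39, where Ps is the price sellers receive.
Demand in terms of Ps becomes xd = 649 − 3(Ps − 39) = 766 - 3Ps. Setting this equal to supply: 766 - 3Ps = -14 + 3.5Ps, so Ps = 120.
Buyers pay Pb = 120 − 39 = 81; x' = -14 + 3.5·120 = 406.
Buyers' price falls by P* − Pb = 102 − 81 = 21; sellers' price rises by Ps − P* = 120 − 102 = 18.
So producers capture 18/39 = 6/13 of each unit of subsidy.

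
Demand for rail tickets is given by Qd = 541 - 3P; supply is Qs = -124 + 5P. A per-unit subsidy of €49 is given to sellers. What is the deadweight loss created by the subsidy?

Pre-subsidy: 541 - 3P = -124 + 5P gives P* = 83.125, Q* = 291.625.
With the subsidy, sellers receive Ps = Pb + 49 for each unit, where Pb is the price buyers pay.
Supply in terms of Pb becomes Qs = -124 + 5(Pb + 49) = 121 + 5Pb. Setting this equal to demand: 541 - 3Pb = 121 + 5Pb, so Pb = 52.5.
Sellers receive Ps = 52.5 + 49 = 101.5; Q' = 541 − 3·52.5 = 383.5.
The subsidy expands output by 383.5 − 291.625 = 91.875 past the efficient level; on those units the gap between marginal cost and willingness to pay runs from 0 up to 49.
DWL = ½ × 49 × 91.875 = 2250.9375.

Deadweight loss = €2250.9375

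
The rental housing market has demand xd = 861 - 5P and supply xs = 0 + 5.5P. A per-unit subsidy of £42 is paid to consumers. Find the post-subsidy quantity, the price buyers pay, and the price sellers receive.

x' = 561; buyers pay £60; sellers receive £102

Pre-subsidy: 861 - 5P = 0 + 5.5P gives P* = 82, x* = 451.
With the rebate, buyers effectively pay Pb = Ps − 42, where Ps is the price sellers receive.
Demand in terms of Ps becomes xd = 861 − 5(Ps − 42) = 1071 - 5Ps. Setting this equal to supply: 1071 - 5Ps = 0 + 5.5Ps, so Ps = 102.
Buyers pay Pb = 102 − 42 = 60; x' = 0 + 5.5·102 = 561.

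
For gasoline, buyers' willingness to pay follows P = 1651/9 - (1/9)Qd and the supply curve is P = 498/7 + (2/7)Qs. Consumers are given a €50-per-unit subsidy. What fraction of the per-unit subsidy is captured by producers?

Pre-subsidy: 1651/9 - (1/9)Q = 498/7 + (2/7)Q gives Q* = 283 and P* = 152.
With the rebate, buyers effectively pay Pb = Ps − 50, where Ps is the price sellers receive.
On the curves, Pb = 1651/9 - (1/9)Q and Ps = 498/7 + (2/7)Q; the wedge Ps − Pb = 50 gives 498/7 + (2/7)Q − (1651/9 - (1/9)Q) = 50, so Q' = 409.
Then Pb = 1651/9 − (1/9)·409 = 138 and Ps = 498/7 + (2/7)·409 = 188.
Buyers' price falls by P* − Pb = 152 − 138 = 14; sellers' price rises by Ps − P* = 188 − 152 = 36.
So producers capture 36/50 = 0.72 of each unit of subsidy.

Producer share = 0.72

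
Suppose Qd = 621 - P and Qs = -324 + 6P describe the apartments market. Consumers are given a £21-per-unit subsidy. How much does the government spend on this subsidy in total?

Government cost = £10584

Pre-subsidy: 621 - P = -324 + 6P gives P* = 135, Q* = 486.
With the rebate, buyers effectively pay Pb = Ps − 21, where Ps is the price sellers receive.
Demand in terms of Ps becomes Qd = 621 − 1(Ps − 21) = 642 - Ps. Setting this equal to supply: 642 - Ps = -324 + 6Ps, so Ps = 138.
Buyers pay Pb = 138 − 21 = 117; Q' = -324 + 6·138 = 504.
Government outlay = subsidy × quantity = 21 × 504 = 10584.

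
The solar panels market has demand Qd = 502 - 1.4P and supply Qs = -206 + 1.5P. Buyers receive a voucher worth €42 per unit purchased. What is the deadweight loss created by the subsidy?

Pre-subsidy: 502 - 1.4P = -206 + 1.5P gives P* = 7080/29, Q* = 4646/29.
With the rebate, buyers effectively pay Pb = Ps − 42, where Ps is the price sellers receive.
Demand in terms of Ps becomes Qd = 502 − 1.4(Ps − 42) = 560.8 - 1.4Ps. Setting this equal to supply: 560.8 - 1.4Ps = -206 + 1.5Ps, so Ps = 7668/29.
Buyers pay Pb = 7668/29 − 42 = 6450/29; Q' = -206 + 1.5·(7668/29) = 5528/29.
The subsidy expands output by 5528/29 − 4646/29 = 882/29 past the efficient level; on those units the gap between marginal cost and willingness to pay runs from 0 up to 42.
DWL = ½ × 42 × 882/29 = 18522/29.

Deadweight loss = 18522/29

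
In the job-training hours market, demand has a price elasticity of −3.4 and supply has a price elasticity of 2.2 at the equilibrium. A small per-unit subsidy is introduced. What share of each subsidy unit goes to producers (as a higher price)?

For a small subsidy around the equilibrium, the benefit split depends on the relative slopes, which at a point are proportional to the elasticities.
Buyer share = εs/(εs + |εd|) = 2.2/(2.2 + 3.4) = 11/28; seller share = |εd|/(εs + |εd|) = 17/28.
So producers capture 17/28 of the subsidy.

Producer share = 17/28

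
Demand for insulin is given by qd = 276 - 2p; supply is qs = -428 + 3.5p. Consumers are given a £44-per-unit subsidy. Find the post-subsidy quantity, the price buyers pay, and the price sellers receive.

Pre-subsidy: 276 - 2p = -428 + 3.5p gives p* = 128, q* = 20.
With the rebate, buyers effectively pay pb = ps − 44, where ps is the price sellers receive.
Demand in terms of ps becomes qd = 276 − 2(ps − 44) = 364 - 2ps. Setting this equal to supply: 364 - 2ps = -428 + 3.5ps, so ps = 144.
Buyers pay pb = 144 − 44 = 100; q' = -428 + 3.5·144 = 76.

q' = 76; buyers pay £100; sellers receive £144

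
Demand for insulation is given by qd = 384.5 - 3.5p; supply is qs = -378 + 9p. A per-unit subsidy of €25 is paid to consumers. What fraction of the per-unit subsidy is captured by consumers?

Consumer share = 0.72

Pre-subsidy: 384.5 - 3.5p = -378 + 9p gives p* = 61, q* = 171.
With the rebate, buyers effectively pay pb = ps − 25, where ps is the price sellers receive.
Demand in terms of ps becomes qd = 384.5 − 3.5(ps − 25) = 472 - 3.5ps. Setting this equal to supply: 472 - 3.5ps = -378 + 9ps, so ps = 68.
Buyers pay pb = 68 − 25 = 43; q' = -378 + 9·68 = 234.
Buyers' price falls by p* − pb = 61 − 43 = 18; sellers' price rises by ps − p* = 68 − 61 = 7.
So consumers capture 18/25 = 0.72 of each unit of subsidy.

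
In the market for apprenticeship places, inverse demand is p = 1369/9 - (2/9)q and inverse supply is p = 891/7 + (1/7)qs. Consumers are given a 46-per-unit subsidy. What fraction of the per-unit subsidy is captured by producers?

Pre-subsidy: 1369/9 - (2/9)q = 891/7 + (1/7)q gives q* = 68 and p* = 137.
With the rebate, buyers effectively pay pb = ps − 46, where ps is the price sellers receive.
On the curves, pb = 1369/9 - (2/9)q and ps = 891/7 + (1/7)q; the wedge ps − pb = 46 gives 891/7 + (1/7)q − (1369/9 - (2/9)q) = 46, so q' = 194.
Then pb = 1369/9 − (2/9)·194 = 109 and ps = 891/7 + (1/7)·194 = 155.
Buyers' price falls by p* − pb = 137 − 109 = 28; sellers' price rises by ps − p* = 155 − 137 = 18.
So producers capture 18/46 = 9/23 of each unit of subsidy.

Producer share = 9/23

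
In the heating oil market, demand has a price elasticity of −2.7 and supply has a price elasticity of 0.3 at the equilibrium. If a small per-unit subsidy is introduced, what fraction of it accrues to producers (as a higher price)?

For a small subsidy around the equilibrium, the benefit split depends on the relative slopes, which at a point are proportional to the elasticities.
Buyer share = εs/(εs + |εd|) = 0.3/(0.3 + 2.7) = 0.1; seller share = |εd|/(εs + |εd|) = 0.9.
So producers capture 0.9 of the subsidy.

Producer share = 0.9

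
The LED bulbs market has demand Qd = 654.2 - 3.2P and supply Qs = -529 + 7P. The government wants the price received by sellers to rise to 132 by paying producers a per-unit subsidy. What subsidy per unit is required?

At a seller price of 132, quantity supplied is -529 + 7·132 = 395.
Buyers absorb 395 only when they pay Pb with 654.2 − 3.2·Pb = 395, i.e. Pb = 81.
s = Ps − Pb = 132 − 81 = 51.

Required subsidy s = 51 per unit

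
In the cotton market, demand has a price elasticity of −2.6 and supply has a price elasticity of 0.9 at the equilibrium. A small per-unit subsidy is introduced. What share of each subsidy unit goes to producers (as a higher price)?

Producer share = 26/35

For a small subsidy around the equilibrium, the benefit split depends on the relative slopes, which at a point are proportional to the elasticities.
Buyer share = εs/(εs + |εd|) = 0.9/(0.9 + 2.6) = 9/35; seller share = |εd|/(εs + |εd|) = 26/35.
So producers capture 26/35 of the subsidy.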